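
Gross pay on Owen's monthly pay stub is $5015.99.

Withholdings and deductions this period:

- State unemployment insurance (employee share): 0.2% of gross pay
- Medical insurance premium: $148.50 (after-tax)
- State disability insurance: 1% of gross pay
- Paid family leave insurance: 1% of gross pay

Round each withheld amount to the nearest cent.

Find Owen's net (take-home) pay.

$4757.14

State unemployment insurance (employee share): $5015.99 × 0.002 = $10.03
Paid family leave insurance: $5015.99 × 0.01 = $50.16
State disability insurance: $5015.99 × 0.01 = $50.16
Medical insurance premium: $148.50
Total deductions = $10.03 + $50.16 + $50.16 + $148.50 = $258.85
Net pay = $5015.99 − $258.85 = $4757.14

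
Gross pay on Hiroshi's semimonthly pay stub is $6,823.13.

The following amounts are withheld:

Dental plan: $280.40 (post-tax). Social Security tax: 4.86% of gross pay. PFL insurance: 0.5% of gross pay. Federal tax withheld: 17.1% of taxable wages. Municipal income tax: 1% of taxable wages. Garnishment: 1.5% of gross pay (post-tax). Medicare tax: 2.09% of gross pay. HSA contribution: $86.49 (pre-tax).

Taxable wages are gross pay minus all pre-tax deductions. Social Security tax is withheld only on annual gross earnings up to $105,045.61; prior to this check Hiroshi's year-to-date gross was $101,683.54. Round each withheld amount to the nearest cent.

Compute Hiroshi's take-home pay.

$4,794.43

HSA contribution: $86.49
Taxable wages = $6,823.13 − $86.49 = $6,736.64
Federal tax withheld: $6,736.64 × 0.171 = $1,151.97
Municipal income tax: $6,736.64 × 0.01 = $67.37
Social Security tax: only $105,045.61 − $101,683.54 = $3,362.07 of this check is subject → $3,362.07 × 0.0486 = $163.40
PFL insurance: $6,823.13 × 0.005 = $34.12
Medicare tax: $6,823.13 × 0.0209 = $142.60
Dental plan: $280.40
Garnishment: $6,823.13 × 0.015 = $102.35
Total deductions = $86.49 + $1,151.97 + $67.37 + $163.40 + $34.12 + $142.60 + $280.40 + $102.35 = $2,028.70
Net pay = $6,823.13 − $2,028.70 = $4,794.43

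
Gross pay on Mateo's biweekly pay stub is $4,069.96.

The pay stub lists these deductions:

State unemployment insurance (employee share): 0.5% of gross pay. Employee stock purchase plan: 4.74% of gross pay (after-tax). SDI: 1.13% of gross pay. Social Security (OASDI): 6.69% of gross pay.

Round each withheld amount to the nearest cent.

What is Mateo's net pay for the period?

Social Security (OASDI): $4,069.96 × 0.0669 = $272.28
SDI: $4,069.96 × 0.0113 = $45.99
State unemployment insurance (employee share): $4,069.96 × 0.005 = $20.35
Employee stock purchase plan: $4,069.96 × 0.0474 = $192.92
Total deductions = $272.28 + $45.99 + $20.35 + $192.92 = $531.54
Net pay = $4,069.96 − $531.54 = $3,538.42

$3,538.42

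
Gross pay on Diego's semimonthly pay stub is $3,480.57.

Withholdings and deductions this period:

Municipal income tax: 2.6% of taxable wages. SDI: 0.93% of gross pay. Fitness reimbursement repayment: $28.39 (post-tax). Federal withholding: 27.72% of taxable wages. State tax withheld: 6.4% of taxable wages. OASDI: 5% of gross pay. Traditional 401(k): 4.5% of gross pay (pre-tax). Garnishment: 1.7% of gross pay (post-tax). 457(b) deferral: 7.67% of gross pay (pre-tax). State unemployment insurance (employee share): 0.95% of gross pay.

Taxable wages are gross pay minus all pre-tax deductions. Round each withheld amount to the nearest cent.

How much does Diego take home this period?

Traditional 401(k): $3,480.57 × 0.045 = $156.63
457(b) deferral: $3,480.57 × 0.0767 = $266.96
Pre-tax total = $156.63 + $266.96 = $423.59
Taxable wages = $3,480.57 − $423.59 = $3,056.98
Municipal income tax: $3,056.98 × 0.026 = $79.48
State tax withheld: $3,056.98 × 0.064 = $195.65
Federal withholding: $3,056.98 × 0.2772 = $847.39
SDI: $3,480.57 × 0.0093 = $32.37
OASDI: $3,480.57 × 0.05 = $174.03
State unemployment insurance (employee share): $3,480.57 × 0.0095 = $33.07
Fitness reimbursement repayment: $28.39
Garnishment: $3,480.57 × 0.017 = $59.17
Total deductions = $156.63 + $266.96 + $79.48 + $195.65 + $847.39 + $32.37 + $174.03 + $33.07 + $28.39 + $59.17 = $1,873.14
Net pay = $3,480.57 − $1,873.14 = $1,607.43

$1,607.43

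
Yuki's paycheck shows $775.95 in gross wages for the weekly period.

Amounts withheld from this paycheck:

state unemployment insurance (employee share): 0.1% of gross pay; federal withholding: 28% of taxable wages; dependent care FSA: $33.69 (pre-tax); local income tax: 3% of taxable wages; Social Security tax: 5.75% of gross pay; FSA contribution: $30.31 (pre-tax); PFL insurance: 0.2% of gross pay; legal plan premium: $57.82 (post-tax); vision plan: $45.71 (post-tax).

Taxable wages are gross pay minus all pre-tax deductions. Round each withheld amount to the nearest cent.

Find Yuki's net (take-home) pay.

$340.76

FSA contribution: $30.31
Dependent care FSA: $33.69
Pre-tax total = $30.31 + $33.69 = $64.00
Taxable wages = $775.95 − $64.00 = $711.95
Federal withholding: $711.95 × 0.28 = $199.35
Local income tax: $711.95 × 0.03 = $21.36
Social Security tax: $775.95 × 0.0575 = $44.62
PFL insurance: $775.95 × 0.002 = $1.55
State unemployment insurance (employee share): $775.95 × 0.001 = $0.78
Legal plan premium: $57.82
Vision plan: $45.71
Total deductions = $30.31 + $33.69 + $199.35 + $21.36 + $44.62 + $1.55 + $0.78 + $57.82 + $45.71 = $435.19
Net pay = $775.95 − $435.19 = $340.76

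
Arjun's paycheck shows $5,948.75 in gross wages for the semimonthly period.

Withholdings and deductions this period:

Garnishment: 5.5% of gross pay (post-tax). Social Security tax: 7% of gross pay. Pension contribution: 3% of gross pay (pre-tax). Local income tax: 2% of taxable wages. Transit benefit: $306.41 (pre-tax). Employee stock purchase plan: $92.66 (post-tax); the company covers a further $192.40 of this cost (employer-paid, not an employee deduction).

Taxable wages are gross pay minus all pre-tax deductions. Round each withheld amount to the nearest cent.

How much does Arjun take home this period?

$4,518.35

Pension contribution: $5,948.75 × 0.03 = $178.46
Transit benefit: $306.41
Pre-tax total = $178.46 + $306.41 = $484.87
Taxable wages = $5,948.75 − $484.87 = $5,463.88
Local income tax: $5,463.88 × 0.02 = $109.28
Social Security tax: $5,948.75 × 0.07 = $416.41
Garnishment: $5,948.75 × 0.055 = $327.18
Employee stock purchase plan: $92.66
(Employer's $192.40 toward employee stock purchase plan is not withheld from the employee.)
Total deductions = $178.46 + $306.41 + $109.28 + $416.41 + $327.18 + $92.66 = $1,430.40
Net pay = $5,948.75 − $1,430.40 = $4,518.35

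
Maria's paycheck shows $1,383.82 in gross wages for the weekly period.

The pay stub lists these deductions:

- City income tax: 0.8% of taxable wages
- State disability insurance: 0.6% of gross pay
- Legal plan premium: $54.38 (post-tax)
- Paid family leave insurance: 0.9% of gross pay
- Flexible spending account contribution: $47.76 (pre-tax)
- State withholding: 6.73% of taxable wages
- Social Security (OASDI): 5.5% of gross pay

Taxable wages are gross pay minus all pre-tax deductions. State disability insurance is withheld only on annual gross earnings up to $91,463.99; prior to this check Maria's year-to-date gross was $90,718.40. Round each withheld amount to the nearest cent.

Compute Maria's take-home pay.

$1,088.04

Flexible spending account contribution: $47.76
Taxable wages = $1,383.82 − $47.76 = $1,336.06
City income tax: $1,336.06 × 0.008 = $10.69
State withholding: $1,336.06 × 0.0673 = $89.92
State disability insurance: only $91,463.99 − $90,718.40 = $745.59 of this check is subject → $745.59 × 0.006 = $4.47
Paid family leave insurance: $1,383.82 × 0.009 = $12.45
Social Security (OASDI): $1,383.82 × 0.055 = $76.11
Legal plan premium: $54.38
Total deductions = $47.76 + $10.69 + $89.92 + $4.47 + $12.45 + $76.11 + $54.38 = $295.78
Net pay = $1,383.82 − $295.78 = $1,088.04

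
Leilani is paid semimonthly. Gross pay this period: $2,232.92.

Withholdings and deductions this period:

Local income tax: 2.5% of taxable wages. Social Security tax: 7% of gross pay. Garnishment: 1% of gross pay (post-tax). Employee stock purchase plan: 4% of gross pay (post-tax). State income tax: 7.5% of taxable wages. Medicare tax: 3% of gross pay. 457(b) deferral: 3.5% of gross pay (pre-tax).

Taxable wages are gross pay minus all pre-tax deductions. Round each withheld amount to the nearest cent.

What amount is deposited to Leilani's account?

457(b) deferral: $2,232.92 × 0.035 = $78.15
Taxable wages = $2,232.92 − $78.15 = $2,154.77
Local income tax: $2,154.77 × 0.025 = $53.87
State income tax: $2,154.77 × 0.075 = $161.61
Medicare tax: $2,232.92 × 0.03 = $66.99
Social Security tax: $2,232.92 × 0.07 = $156.30
Garnishment: $2,232.92 × 0.01 = $22.33
Employee stock purchase plan: $2,232.92 × 0.04 = $89.32
Total deductions = $78.15 + $53.87 + $161.61 + $66.99 + $156.30 + $22.33 + $89.32 = $628.57
Net pay = $2,232.92 − $628.57 = $1,604.35

$1,604.35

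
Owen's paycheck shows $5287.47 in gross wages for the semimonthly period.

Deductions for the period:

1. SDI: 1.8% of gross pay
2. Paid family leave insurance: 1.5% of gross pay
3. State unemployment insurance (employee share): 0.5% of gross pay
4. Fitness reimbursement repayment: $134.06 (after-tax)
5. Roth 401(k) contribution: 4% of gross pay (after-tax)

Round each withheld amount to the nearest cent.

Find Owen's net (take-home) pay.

Paid family leave insurance: $5287.47 × 0.015 = $79.31
SDI: $5287.47 × 0.018 = $95.17
State unemployment insurance (employee share): $5287.47 × 0.005 = $26.44
Roth 401(k) contribution: $5287.47 × 0.04 = $211.50
Fitness reimbursement repayment: $134.06
Total deductions = $79.31 + $95.17 + $26.44 + $211.50 + $134.06 = $546.48
Net pay = $5287.47 − $546.48 = $4740.99

$4740.99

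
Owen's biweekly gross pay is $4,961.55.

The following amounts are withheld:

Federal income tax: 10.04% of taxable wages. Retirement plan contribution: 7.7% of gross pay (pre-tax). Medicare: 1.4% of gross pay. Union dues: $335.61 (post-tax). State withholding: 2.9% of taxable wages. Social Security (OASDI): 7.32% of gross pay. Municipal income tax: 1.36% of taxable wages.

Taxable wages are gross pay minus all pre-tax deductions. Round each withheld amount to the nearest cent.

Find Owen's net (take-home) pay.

$3,156.38

Retirement plan contribution: $4,961.55 × 0.077 = $382.04
Taxable wages = $4,961.55 − $382.04 = $4,579.51
State withholding: $4,579.51 × 0.029 = $132.81
Municipal income tax: $4,579.51 × 0.0136 = $62.28
Federal income tax: $4,579.51 × 0.1004 = $459.78
Medicare: $4,961.55 × 0.014 = $69.46
Social Security (OASDI): $4,961.55 × 0.0732 = $363.19
Union dues: $335.61
Total deductions = $382.04 + $132.81 + $62.28 + $459.78 + $69.46 + $363.19 + $335.61 = $1,805.17
Net pay = $4,961.55 − $1,805.17 = $3,156.38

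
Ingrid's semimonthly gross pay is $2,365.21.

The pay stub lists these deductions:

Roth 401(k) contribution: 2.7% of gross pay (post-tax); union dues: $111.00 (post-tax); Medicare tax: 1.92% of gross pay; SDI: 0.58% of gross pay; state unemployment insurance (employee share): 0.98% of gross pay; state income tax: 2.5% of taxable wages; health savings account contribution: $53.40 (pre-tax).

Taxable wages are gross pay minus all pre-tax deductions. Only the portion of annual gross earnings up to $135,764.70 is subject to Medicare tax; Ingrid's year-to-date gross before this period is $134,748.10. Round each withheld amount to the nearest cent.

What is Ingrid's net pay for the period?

Health savings account contribution: $53.40
Taxable wages = $2,365.21 − $53.40 = $2,311.81
State income tax: $2,311.81 × 0.025 = $57.80
Medicare tax: only $135,764.70 − $134,748.10 = $1,016.60 of this check is subject → $1,016.60 × 0.0192 = $19.52
State unemployment insurance (employee share): $2,365.21 × 0.0098 = $23.18
SDI: $2,365.21 × 0.0058 = $13.72
Union dues: $111.00
Roth 401(k) contribution: $2,365.21 × 0.027 = $63.86
Total deductions = $53.40 + $57.80 + $19.52 + $23.18 + $13.72 + $111.00 + $63.86 = $342.48
Net pay = $2,365.21 − $342.48 = $2,022.73

$2,022.73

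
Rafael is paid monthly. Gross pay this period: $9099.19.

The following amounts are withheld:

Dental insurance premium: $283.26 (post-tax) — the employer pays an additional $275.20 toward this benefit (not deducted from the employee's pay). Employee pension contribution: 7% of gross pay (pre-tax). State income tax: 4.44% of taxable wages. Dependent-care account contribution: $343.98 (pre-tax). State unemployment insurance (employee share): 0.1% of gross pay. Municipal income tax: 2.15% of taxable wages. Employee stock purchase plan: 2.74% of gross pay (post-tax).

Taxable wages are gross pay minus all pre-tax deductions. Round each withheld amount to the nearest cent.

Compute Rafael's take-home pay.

Employee pension contribution: $9099.19 × 0.07 = $636.94
Dependent-care account contribution: $343.98
Pre-tax total = $636.94 + $343.98 = $980.92
Taxable wages = $9099.19 − $980.92 = $8118.27
State income tax: $8118.27 × 0.0444 = $360.45
Municipal income tax: $8118.27 × 0.0215 = $174.54
State unemployment insurance (employee share): $9099.19 × 0.001 = $9.10
Dental insurance premium: $283.26
Employee stock purchase plan: $9099.19 × 0.0274 = $249.32
(Employer's $275.20 toward dental insurance premium is not withheld from the employee.)
Total deductions = $636.94 + $343.98 + $360.45 + $174.54 + $9.10 + $283.26 + $249.32 = $2057.59
Net pay = $9099.19 − $2057.59 = $7041.60

$7041.60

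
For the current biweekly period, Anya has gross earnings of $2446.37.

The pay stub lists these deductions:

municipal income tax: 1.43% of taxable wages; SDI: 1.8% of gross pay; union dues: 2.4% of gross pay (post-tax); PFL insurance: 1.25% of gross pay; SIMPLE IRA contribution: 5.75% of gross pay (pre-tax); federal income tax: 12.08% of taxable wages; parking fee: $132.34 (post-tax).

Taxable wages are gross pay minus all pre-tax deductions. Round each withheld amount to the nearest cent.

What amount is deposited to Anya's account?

SIMPLE IRA contribution: $2446.37 × 0.0575 = $140.67
Taxable wages = $2446.37 − $140.67 = $2305.70
Federal income tax: $2305.70 × 0.1208 = $278.53
Municipal income tax: $2305.70 × 0.0143 = $32.97
PFL insurance: $2446.37 × 0.0125 = $30.58
SDI: $2446.37 × 0.018 = $44.03
Union dues: $2446.37 × 0.024 = $58.71
Parking fee: $132.34
Total deductions = $140.67 + $278.53 + $32.97 + $30.58 + $44.03 + $58.71 + $132.34 = $717.83
Net pay = $2446.37 − $717.83 = $1728.54

$1728.54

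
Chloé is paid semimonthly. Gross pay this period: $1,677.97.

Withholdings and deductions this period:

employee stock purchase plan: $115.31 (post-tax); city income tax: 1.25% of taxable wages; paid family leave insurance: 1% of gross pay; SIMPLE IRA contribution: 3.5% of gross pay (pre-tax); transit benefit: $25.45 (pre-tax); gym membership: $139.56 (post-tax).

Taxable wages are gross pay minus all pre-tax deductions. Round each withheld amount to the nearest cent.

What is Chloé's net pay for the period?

$1,302.22

SIMPLE IRA contribution: $1,677.97 × 0.035 = $58.73
Transit benefit: $25.45
Pre-tax total = $58.73 + $25.45 = $84.18
Taxable wages = $1,677.97 − $84.18 = $1,593.79
City income tax: $1,593.79 × 0.0125 = $19.92
Paid family leave insurance: $1,677.97 × 0.01 = $16.78
Employee stock purchase plan: $115.31
Gym membership: $139.56
Total deductions = $58.73 + $25.45 + $19.92 + $16.78 + $115.31 + $139.56 = $375.75
Net pay = $1,677.97 − $375.75 = $1,302.22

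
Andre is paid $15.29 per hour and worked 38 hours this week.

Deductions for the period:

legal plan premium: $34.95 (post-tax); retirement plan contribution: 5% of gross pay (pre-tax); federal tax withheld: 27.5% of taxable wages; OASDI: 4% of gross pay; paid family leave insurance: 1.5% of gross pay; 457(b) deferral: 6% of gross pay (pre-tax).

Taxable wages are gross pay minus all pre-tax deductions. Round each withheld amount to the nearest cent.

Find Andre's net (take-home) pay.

$307.99

Gross pay: 38 × $15.29 = $581.02
Retirement plan contribution: $581.02 × 0.05 = $29.05
457(b) deferral: $581.02 × 0.06 = $34.86
Pre-tax total = $29.05 + $34.86 = $63.91
Taxable wages = $581.02 − $63.91 = $517.11
Federal tax withheld: $517.11 × 0.275 = $142.21
Paid family leave insurance: $581.02 × 0.015 = $8.72
OASDI: $581.02 × 0.04 = $23.24
Legal plan premium: $34.95
Total deductions = $29.05 + $34.86 + $142.21 + $8.72 + $23.24 + $34.95 = $273.03
Net pay = $581.02 − $273.03 = $307.99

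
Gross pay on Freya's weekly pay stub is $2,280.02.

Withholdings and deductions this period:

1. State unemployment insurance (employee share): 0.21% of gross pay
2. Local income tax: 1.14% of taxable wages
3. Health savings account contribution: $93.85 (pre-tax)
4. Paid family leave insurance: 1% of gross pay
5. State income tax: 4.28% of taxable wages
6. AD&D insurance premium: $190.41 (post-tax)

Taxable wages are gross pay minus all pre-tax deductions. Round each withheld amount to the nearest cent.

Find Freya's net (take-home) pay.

$1,849.68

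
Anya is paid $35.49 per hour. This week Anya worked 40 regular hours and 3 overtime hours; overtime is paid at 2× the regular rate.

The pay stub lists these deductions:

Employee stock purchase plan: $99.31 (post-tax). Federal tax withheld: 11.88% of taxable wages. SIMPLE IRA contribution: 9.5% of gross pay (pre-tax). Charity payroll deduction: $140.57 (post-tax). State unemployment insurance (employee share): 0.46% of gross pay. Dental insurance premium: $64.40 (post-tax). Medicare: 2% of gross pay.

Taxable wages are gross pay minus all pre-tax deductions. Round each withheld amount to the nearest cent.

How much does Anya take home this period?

$957.49

Regular pay: 40 × $35.49 = $1,419.60
Overtime pay: 3 × $35.49 × 2 = $212.94
Gross pay = $1,419.60 + $212.94 = $1,632.54
SIMPLE IRA contribution: $1,632.54 × 0.095 = $155.09
Taxable wages = $1,632.54 − $155.09 = $1,477.45
Federal tax withheld: $1,477.45 × 0.1188 = $175.52
State unemployment insurance (employee share): $1,632.54 × 0.0046 = $7.51
Medicare: $1,632.54 × 0.02 = $32.65
Dental insurance premium: $64.40
Employee stock purchase plan: $99.31
Charity payroll deduction: $140.57
Total deductions = $155.09 + $175.52 + $7.51 + $32.65 + $64.40 + $99.31 + $140.57 = $675.05
Net pay = $1,632.54 − $675.05 = $957.49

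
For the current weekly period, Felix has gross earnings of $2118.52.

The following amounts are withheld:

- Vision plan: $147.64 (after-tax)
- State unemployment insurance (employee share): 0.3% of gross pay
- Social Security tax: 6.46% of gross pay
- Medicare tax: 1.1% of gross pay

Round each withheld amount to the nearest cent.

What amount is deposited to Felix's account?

$1804.36

Social Security tax: $2118.52 × 0.0646 = $136.86
State unemployment insurance (employee share): $2118.52 × 0.003 = $6.36
Medicare tax: $2118.52 × 0.011 = $23.30
Vision plan: $147.64
Total deductions = $136.86 + $6.36 + $23.30 + $147.64 = $314.16
Net pay = $2118.52 − $314.16 = $1804.36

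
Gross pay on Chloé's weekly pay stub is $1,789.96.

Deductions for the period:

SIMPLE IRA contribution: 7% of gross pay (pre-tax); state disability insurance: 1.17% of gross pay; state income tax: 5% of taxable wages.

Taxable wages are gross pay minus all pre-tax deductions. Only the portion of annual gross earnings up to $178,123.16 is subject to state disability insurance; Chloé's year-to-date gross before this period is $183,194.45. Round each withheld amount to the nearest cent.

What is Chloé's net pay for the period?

$1,581.43

SIMPLE IRA contribution: $1,789.96 × 0.07 = $125.30
Taxable wages = $1,789.96 − $125.30 = $1,664.66
State income tax: $1,664.66 × 0.05 = $83.23
State disability insurance: annual cap $178,123.16 already reached (YTD $183,194.45), so $0.00
Total deductions = $125.30 + $83.23 + $0.00 = $208.53
Net pay = $1,789.96 − $208.53 = $1,581.43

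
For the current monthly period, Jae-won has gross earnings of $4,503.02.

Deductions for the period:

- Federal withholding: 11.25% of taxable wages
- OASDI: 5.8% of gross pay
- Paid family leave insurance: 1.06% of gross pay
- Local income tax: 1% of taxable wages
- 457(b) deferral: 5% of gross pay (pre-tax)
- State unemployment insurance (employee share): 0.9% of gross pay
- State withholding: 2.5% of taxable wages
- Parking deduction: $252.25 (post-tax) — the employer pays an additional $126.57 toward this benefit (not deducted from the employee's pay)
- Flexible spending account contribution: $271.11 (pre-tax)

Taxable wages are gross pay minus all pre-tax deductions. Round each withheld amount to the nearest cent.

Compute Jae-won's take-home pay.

Flexible spending account contribution: $271.11
457(b) deferral: $4,503.02 × 0.05 = $225.15
Pre-tax total = $271.11 + $225.15 = $496.26
Taxable wages = $4,503.02 − $496.26 = $4,006.76
Local income tax: $4,006.76 × 0.01 = $40.07
State withholding: $4,006.76 × 0.025 = $100.17
Federal withholding: $4,006.76 × 0.1125 = $450.76
Paid family leave insurance: $4,503.02 × 0.0106 = $47.73
OASDI: $4,503.02 × 0.058 = $261.18
State unemployment insurance (employee share): $4,503.02 × 0.009 = $40.53
Parking deduction: $252.25
(Employer's $126.57 toward parking deduction is not withheld from the employee.)
Total deductions = $271.11 + $225.15 + $40.07 + $100.17 + $450.76 + $47.73 + $261.18 + $40.53 + $252.25 = $1,688.95
Net pay = $4,503.02 − $1,688.95 = $2,814.07

$2,814.07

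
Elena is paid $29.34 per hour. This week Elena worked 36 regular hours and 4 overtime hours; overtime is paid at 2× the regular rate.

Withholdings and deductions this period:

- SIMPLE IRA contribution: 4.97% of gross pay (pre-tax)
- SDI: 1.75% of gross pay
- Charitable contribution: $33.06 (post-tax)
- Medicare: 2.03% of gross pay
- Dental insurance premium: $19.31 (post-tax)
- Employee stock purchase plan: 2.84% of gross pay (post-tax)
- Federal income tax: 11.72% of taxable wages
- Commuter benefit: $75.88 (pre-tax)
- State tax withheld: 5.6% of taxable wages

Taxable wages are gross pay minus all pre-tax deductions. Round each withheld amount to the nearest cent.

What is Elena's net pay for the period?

$813.75

Regular pay: 36 × $29.34 = $1,056.24
Overtime pay: 4 × $29.34 × 2 = $234.72
Gross pay = $1,056.24 + $234.72 = $1,290.96
Commuter benefit: $75.88
SIMPLE IRA contribution: $1,290.96 × 0.0497 = $64.16
Pre-tax total = $75.88 + $64.16 = $140.04
Taxable wages = $1,290.96 − $140.04 = $1,150.92
State tax withheld: $1,150.92 × 0.056 = $64.45
Federal income tax: $1,150.92 × 0.1172 = $134.89
SDI: $1,290.96 × 0.0175 = $22.59
Medicare: $1,290.96 × 0.0203 = $26.21
Employee stock purchase plan: $1,290.96 × 0.0284 = $36.66
Dental insurance premium: $19.31
Charitable contribution: $33.06
Total deductions = $75.88 + $64.16 + $64.45 + $134.89 + $22.59 + $26.21 + $36.66 + $19.31 + $33.06 = $477.21
Net pay = $1,290.96 − $477.21 = $813.75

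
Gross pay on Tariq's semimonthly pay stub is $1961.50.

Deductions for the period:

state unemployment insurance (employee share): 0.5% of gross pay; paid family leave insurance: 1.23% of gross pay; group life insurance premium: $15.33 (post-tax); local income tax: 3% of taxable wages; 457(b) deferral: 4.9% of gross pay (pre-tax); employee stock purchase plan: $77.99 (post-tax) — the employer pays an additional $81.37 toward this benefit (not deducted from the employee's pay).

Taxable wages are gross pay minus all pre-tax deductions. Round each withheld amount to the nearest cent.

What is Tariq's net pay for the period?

$1682.17

457(b) deferral: $1961.50 × 0.049 = $96.11
Taxable wages = $1961.50 − $96.11 = $1865.39
Local income tax: $1865.39 × 0.03 = $55.96
State unemployment insurance (employee share): $1961.50 × 0.005 = $9.81
Paid family leave insurance: $1961.50 × 0.0123 = $24.13
Employee stock purchase plan: $77.99
Group life insurance premium: $15.33
(Employer's $81.37 toward employee stock purchase plan is not withheld from the employee.)
Total deductions = $96.11 + $55.96 + $9.81 + $24.13 + $77.99 + $15.33 = $279.33
Net pay = $1961.50 − $279.33 = $1682.17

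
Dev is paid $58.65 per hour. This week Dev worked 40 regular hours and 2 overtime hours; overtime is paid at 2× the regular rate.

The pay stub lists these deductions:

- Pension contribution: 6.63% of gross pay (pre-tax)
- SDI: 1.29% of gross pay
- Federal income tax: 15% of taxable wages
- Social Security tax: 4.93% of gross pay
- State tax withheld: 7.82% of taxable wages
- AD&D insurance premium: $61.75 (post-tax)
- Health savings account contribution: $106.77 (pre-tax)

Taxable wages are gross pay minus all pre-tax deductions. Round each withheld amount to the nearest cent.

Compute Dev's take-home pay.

Regular pay: 40 × $58.65 = $2,346.00
Overtime pay: 2 × $58.65 × 2 = $234.60
Gross pay = $2,346.00 + $234.60 = $2,580.60
Health savings account contribution: $106.77
Pension contribution: $2,580.60 × 0.0663 = $171.09
Pre-tax total = $106.77 + $171.09 = $277.86
Taxable wages = $2,580.60 − $277.86 = $2,302.74
State tax withheld: $2,302.74 × 0.0782 = $180.07
Federal income tax: $2,302.74 × 0.15 = $345.41
SDI: $2,580.60 × 0.0129 = $33.29
Social Security tax: $2,580.60 × 0.0493 = $127.22
AD&D insurance premium: $61.75
Total deductions = $106.77 + $171.09 + $180.07 + $345.41 + $33.29 + $127.22 + $61.75 = $1,025.60
Net pay = $2,580.60 − $1,025.60 = $1,555.00

$1,555.00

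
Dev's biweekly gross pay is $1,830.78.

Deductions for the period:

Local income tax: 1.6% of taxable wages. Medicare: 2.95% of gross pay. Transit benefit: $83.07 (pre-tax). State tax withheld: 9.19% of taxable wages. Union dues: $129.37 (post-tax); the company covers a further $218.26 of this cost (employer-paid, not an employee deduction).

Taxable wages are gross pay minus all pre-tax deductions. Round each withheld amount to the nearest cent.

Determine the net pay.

$1,375.76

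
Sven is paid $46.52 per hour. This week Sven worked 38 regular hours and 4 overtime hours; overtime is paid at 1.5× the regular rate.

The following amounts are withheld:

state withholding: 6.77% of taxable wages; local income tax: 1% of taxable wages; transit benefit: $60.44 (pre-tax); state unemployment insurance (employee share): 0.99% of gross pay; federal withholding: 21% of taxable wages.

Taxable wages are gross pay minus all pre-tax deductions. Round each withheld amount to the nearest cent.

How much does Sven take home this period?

Regular pay: 38 × $46.52 = $1,767.76
Overtime pay: 4 × $46.52 × 1.5 = $279.12
Gross pay = $1,767.76 + $279.12 = $2,046.88
Transit benefit: $60.44
Taxable wages = $2,046.88 − $60.44 = $1,986.44
State withholding: $1,986.44 × 0.0677 = $134.48
Federal withholding: $1,986.44 × 0.21 = $417.15
Local income tax: $1,986.44 × 0.01 = $19.86
State unemployment insurance (employee share): $2,046.88 × 0.0099 = $20.26
Total deductions = $60.44 + $134.48 + $417.15 + $19.86 + $20.26 = $652.19
Net pay = $2,046.88 − $652.19 = $1,394.69

$1,394.69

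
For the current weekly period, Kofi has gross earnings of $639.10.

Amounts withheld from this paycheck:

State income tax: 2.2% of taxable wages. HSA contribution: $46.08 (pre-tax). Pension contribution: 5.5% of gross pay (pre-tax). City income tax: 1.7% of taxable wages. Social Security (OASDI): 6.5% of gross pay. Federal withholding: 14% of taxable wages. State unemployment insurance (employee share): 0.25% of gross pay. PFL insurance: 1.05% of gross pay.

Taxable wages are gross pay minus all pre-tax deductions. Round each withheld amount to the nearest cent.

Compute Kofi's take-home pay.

$408.17

HSA contribution: $46.08
Pension contribution: $639.10 × 0.055 = $35.15
Pre-tax total = $46.08 + $35.15 = $81.23
Taxable wages = $639.10 − $81.23 = $557.87
Federal withholding: $557.87 × 0.14 = $78.10
State income tax: $557.87 × 0.022 = $12.27
City income tax: $557.87 × 0.017 = $9.48
State unemployment insurance (employee share): $639.10 × 0.0025 = $1.60
Social Security (OASDI): $639.10 × 0.065 = $41.54
PFL insurance: $639.10 × 0.0105 = $6.71
Total deductions = $46.08 + $35.15 + $78.10 + $12.27 + $9.48 + $1.60 + $41.54 + $6.71 = $230.93
Net pay = $639.10 − $230.93 = $408.17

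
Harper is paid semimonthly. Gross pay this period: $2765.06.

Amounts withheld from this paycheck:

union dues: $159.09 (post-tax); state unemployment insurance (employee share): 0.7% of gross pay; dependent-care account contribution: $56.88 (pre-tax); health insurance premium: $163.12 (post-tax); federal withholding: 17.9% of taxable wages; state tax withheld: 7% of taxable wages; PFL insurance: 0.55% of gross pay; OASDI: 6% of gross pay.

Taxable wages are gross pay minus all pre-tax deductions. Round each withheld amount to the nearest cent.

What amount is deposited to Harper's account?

Dependent-care account contribution: $56.88
Taxable wages = $2765.06 − $56.88 = $2708.18
Federal withholding: $2708.18 × 0.179 = $484.76
State tax withheld: $2708.18 × 0.07 = $189.57
State unemployment insurance (employee share): $2765.06 × 0.007 = $19.36
OASDI: $2765.06 × 0.06 = $165.90
PFL insurance: $2765.06 × 0.0055 = $15.21
Union dues: $159.09
Health insurance premium: $163.12
Total deductions = $56.88 + $484.76 + $189.57 + $19.36 + $165.90 + $15.21 + $159.09 + $163.12 = $1253.89
Net pay = $2765.06 − $1253.89 = $1511.17

$1511.17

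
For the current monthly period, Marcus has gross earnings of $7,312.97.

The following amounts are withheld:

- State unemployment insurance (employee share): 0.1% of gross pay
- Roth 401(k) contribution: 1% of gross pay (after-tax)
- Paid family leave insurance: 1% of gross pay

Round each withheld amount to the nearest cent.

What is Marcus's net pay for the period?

Paid family leave insurance: $7,312.97 × 0.01 = $73.13
State unemployment insurance (employee share): $7,312.97 × 0.001 = $7.31
Roth 401(k) contribution: $7,312.97 × 0.01 = $73.13
Total deductions = $73.13 + $7.31 + $73.13 = $153.57
Net pay = $7,312.97 − $153.57 = $7,159.40

$7,159.40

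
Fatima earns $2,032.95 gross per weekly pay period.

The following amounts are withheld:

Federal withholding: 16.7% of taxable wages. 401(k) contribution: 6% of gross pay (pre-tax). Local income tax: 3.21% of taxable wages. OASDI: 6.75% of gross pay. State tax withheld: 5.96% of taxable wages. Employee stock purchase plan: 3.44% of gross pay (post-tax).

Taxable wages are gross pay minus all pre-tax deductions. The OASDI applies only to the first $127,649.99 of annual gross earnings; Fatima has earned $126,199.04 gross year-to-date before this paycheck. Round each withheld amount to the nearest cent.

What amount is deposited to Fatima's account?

401(k) contribution: $2,032.95 × 0.06 = $121.98
Taxable wages = $2,032.95 − $121.98 = $1,910.97
Federal withholding: $1,910.97 × 0.167 = $319.13
State tax withheld: $1,910.97 × 0.0596 = $113.89
Local income tax: $1,910.97 × 0.0321 = $61.34
OASDI: only $127,649.99 − $126,199.04 = $1,450.95 of this check is subject → $1,450.95 × 0.0675 = $97.94
Employee stock purchase plan: $2,032.95 × 0.0344 = $69.93
Total deductions = $121.98 + $319.13 + $113.89 + $61.34 + $97.94 + $69.93 = $784.21
Net pay = $2,032.95 − $784.21 = $1,248.74

$1,248.74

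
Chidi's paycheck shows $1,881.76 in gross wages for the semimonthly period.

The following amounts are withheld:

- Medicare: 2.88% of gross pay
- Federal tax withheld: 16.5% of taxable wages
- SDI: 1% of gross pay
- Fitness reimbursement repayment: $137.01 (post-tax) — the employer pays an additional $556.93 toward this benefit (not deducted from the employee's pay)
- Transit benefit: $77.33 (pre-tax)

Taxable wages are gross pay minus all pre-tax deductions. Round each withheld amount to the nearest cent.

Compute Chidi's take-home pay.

Transit benefit: $77.33
Taxable wages = $1,881.76 − $77.33 = $1,804.43
Federal tax withheld: $1,804.43 × 0.165 = $297.73
Medicare: $1,881.76 × 0.0288 = $54.19
SDI: $1,881.76 × 0.01 = $18.82
Fitness reimbursement repayment: $137.01
(Employer's $556.93 toward fitness reimbursement repayment is not withheld from the employee.)
Total deductions = $77.33 + $297.73 + $54.19 + $18.82 + $137.01 = $585.08
Net pay = $1,881.76 − $585.08 = $1,296.68

$1,296.68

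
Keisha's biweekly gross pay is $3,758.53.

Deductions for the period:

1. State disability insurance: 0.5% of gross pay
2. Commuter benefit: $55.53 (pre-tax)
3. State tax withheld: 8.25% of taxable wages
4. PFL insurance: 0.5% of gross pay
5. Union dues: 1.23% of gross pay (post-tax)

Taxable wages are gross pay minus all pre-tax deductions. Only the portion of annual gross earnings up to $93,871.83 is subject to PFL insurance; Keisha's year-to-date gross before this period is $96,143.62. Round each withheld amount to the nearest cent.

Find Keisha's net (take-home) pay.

$3,332.48

Commuter benefit: $55.53
Taxable wages = $3,758.53 − $55.53 = $3,703.00
State tax withheld: $3,703.00 × 0.0825 = $305.50
State disability insurance: $3,758.53 × 0.005 = $18.79
PFL insurance: annual cap $93,871.83 already reached (YTD $96,143.62), so $0.00
Union dues: $3,758.53 × 0.0123 = $46.23
Total deductions = $55.53 + $305.50 + $18.79 + $0.00 + $46.23 = $426.05
Net pay = $3,758.53 − $426.05 = $3,332.48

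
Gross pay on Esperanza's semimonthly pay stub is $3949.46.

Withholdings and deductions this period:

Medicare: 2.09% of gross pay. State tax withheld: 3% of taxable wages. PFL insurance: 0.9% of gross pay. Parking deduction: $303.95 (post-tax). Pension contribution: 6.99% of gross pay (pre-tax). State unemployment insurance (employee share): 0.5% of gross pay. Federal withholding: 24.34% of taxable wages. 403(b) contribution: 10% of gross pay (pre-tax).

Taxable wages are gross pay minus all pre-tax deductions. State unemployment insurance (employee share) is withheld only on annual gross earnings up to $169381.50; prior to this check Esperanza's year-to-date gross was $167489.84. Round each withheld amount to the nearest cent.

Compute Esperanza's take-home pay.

Pension contribution: $3949.46 × 0.0699 = $276.07
403(b) contribution: $3949.46 × 0.1 = $394.95
Pre-tax total = $276.07 + $394.95 = $671.02
Taxable wages = $3949.46 − $671.02 = $3278.44
State tax withheld: $3278.44 × 0.03 = $98.35
Federal withholding: $3278.44 × 0.2434 = $797.97
Medicare: $3949.46 × 0.0209 = $82.54
State unemployment insurance (employee share): only $169381.50 − $167489.84 = $1891.66 of this check is subject → $1891.66 × 0.005 = $9.46
PFL insurance: $3949.46 × 0.009 = $35.55
Parking deduction: $303.95
Total deductions = $276.07 + $394.95 + $98.35 + $797.97 + $82.54 + $9.46 + $35.55 + $303.95 = $1998.84
Net pay = $3949.46 − $1998.84 = $1950.62

$1950.62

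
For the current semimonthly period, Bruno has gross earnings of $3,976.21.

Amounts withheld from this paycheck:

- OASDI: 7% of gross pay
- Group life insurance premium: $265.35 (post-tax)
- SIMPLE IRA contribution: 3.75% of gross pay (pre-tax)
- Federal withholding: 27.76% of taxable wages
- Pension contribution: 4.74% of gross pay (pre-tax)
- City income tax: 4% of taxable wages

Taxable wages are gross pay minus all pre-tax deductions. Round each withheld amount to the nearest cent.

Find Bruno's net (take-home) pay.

Pension contribution: $3,976.21 × 0.0474 = $188.47
SIMPLE IRA contribution: $3,976.21 × 0.0375 = $149.11
Pre-tax total = $188.47 + $149.11 = $337.58
Taxable wages = $3,976.21 − $337.58 = $3,638.63
Federal withholding: $3,638.63 × 0.2776 = $1,010.08
City income tax: $3,638.63 × 0.04 = $145.55
OASDI: $3,976.21 × 0.07 = $278.33
Group life insurance premium: $265.35
Total deductions = $188.47 + $149.11 + $1,010.08 + $145.55 + $278.33 + $265.35 = $2,036.89
Net pay = $3,976.21 − $2,036.89 = $1,939.32

$1,939.32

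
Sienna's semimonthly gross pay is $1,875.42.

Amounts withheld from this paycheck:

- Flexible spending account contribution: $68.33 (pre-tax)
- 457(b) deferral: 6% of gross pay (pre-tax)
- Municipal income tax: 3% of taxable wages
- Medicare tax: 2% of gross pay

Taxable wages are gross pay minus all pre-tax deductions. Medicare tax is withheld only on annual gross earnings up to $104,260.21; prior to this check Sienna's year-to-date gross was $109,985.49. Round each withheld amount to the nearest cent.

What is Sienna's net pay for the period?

457(b) deferral: $1,875.42 × 0.06 = $112.53
Flexible spending account contribution: $68.33
Pre-tax total = $112.53 + $68.33 = $180.86
Taxable wages = $1,875.42 − $180.86 = $1,694.56
Municipal income tax: $1,694.56 × 0.03 = $50.84
Medicare tax: annual cap $104,260.21 already reached (YTD $109,985.49), so $0.00
Total deductions = $112.53 + $68.33 + $50.84 + $0.00 = $231.70
Net pay = $1,875.42 − $231.70 = $1,643.72

$1,643.72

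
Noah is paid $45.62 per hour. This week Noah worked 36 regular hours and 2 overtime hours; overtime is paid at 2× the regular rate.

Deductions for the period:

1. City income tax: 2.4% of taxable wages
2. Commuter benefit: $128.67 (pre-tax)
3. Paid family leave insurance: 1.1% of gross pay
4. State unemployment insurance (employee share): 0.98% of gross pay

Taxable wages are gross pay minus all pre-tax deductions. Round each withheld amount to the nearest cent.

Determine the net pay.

$1,617.47

Regular pay: 36 × $45.62 = $1,642.32
Overtime pay: 2 × $45.62 × 2 = $182.48
Gross pay = $1,642.32 + $182.48 = $1,824.80
Commuter benefit: $128.67
Taxable wages = $1,824.80 − $128.67 = $1,696.13
City income tax: $1,696.13 × 0.024 = $40.71
Paid family leave insurance: $1,824.80 × 0.011 = $20.07
State unemployment insurance (employee share): $1,824.80 × 0.0098 = $17.88
Total deductions = $128.67 + $40.71 + $20.07 + $17.88 = $207.33
Net pay = $1,824.80 − $207.33 = $1,617.47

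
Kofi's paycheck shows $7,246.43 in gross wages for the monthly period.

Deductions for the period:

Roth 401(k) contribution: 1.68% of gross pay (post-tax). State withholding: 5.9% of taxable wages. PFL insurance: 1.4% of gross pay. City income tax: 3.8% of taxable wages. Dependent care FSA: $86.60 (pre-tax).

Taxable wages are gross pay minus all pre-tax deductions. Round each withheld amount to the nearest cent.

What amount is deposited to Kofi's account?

$6,242.14

Dependent care FSA: $86.60
Taxable wages = $7,246.43 − $86.60 = $7,159.83
City income tax: $7,159.83 × 0.038 = $272.07
State withholding: $7,159.83 × 0.059 = $422.43
PFL insurance: $7,246.43 × 0.014 = $101.45
Roth 401(k) contribution: $7,246.43 × 0.0168 = $121.74
Total deductions = $86.60 + $272.07 + $422.43 + $101.45 + $121.74 = $1,004.29
Net pay = $7,246.43 − $1,004.29 = $6,242.14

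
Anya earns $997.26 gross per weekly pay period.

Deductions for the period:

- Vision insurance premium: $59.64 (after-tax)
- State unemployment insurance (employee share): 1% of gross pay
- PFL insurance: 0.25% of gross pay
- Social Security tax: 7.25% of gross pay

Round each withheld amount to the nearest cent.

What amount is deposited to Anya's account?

$852.86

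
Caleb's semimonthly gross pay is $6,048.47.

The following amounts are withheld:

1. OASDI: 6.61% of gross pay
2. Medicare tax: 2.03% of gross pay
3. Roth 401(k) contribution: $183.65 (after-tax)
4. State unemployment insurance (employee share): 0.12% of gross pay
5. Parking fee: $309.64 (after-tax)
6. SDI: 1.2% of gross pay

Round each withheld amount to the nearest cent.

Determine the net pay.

$4,952.76

SDI: $6,048.47 × 0.012 = $72.58
State unemployment insurance (employee share): $6,048.47 × 0.0012 = $7.26
Medicare tax: $6,048.47 × 0.0203 = $122.78
OASDI: $6,048.47 × 0.0661 = $399.80
Parking fee: $309.64
Roth 401(k) contribution: $183.65
Total deductions = $72.58 + $7.26 + $122.78 + $399.80 + $309.64 + $183.65 = $1,095.71
Net pay = $6,048.47 − $1,095.71 = $4,952.76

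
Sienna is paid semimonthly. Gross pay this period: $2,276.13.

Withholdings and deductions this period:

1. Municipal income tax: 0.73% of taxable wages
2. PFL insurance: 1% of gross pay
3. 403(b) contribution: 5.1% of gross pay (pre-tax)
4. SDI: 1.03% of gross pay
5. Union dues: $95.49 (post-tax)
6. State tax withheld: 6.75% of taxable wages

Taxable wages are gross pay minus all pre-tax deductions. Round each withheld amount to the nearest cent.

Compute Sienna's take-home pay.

$1,856.79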